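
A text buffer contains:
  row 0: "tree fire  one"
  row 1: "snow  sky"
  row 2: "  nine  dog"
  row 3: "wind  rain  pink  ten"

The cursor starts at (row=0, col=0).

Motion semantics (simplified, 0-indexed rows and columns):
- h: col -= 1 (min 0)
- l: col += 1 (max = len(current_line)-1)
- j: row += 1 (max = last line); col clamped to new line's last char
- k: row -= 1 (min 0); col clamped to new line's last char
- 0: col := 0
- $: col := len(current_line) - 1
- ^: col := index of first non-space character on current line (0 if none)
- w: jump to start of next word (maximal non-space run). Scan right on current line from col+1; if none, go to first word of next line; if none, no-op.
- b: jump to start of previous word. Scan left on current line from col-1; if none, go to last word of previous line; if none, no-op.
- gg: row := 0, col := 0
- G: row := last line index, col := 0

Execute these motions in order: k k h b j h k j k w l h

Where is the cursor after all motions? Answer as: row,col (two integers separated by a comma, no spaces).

After 1 (k): row=0 col=0 char='t'
After 2 (k): row=0 col=0 char='t'
After 3 (h): row=0 col=0 char='t'
After 4 (b): row=0 col=0 char='t'
After 5 (j): row=1 col=0 char='s'
After 6 (h): row=1 col=0 char='s'
After 7 (k): row=0 col=0 char='t'
After 8 (j): row=1 col=0 char='s'
After 9 (k): row=0 col=0 char='t'
After 10 (w): row=0 col=5 char='f'
After 11 (l): row=0 col=6 char='i'
After 12 (h): row=0 col=5 char='f'

Answer: 0,5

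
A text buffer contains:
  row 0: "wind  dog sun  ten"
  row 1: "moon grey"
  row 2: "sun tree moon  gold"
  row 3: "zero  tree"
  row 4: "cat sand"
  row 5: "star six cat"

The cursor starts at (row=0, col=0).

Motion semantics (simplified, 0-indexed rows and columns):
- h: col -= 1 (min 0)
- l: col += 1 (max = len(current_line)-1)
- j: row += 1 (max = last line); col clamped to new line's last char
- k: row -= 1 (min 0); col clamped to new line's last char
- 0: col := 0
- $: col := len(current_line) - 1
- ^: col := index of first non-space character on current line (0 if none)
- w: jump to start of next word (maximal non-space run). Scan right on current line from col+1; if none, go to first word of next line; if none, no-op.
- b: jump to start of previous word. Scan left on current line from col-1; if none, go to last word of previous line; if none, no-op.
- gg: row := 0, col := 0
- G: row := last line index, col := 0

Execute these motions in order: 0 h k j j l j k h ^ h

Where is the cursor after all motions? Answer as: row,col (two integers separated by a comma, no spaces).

After 1 (0): row=0 col=0 char='w'
After 2 (h): row=0 col=0 char='w'
After 3 (k): row=0 col=0 char='w'
After 4 (j): row=1 col=0 char='m'
After 5 (j): row=2 col=0 char='s'
After 6 (l): row=2 col=1 char='u'
After 7 (j): row=3 col=1 char='e'
After 8 (k): row=2 col=1 char='u'
After 9 (h): row=2 col=0 char='s'
After 10 (^): row=2 col=0 char='s'
After 11 (h): row=2 col=0 char='s'

Answer: 2,0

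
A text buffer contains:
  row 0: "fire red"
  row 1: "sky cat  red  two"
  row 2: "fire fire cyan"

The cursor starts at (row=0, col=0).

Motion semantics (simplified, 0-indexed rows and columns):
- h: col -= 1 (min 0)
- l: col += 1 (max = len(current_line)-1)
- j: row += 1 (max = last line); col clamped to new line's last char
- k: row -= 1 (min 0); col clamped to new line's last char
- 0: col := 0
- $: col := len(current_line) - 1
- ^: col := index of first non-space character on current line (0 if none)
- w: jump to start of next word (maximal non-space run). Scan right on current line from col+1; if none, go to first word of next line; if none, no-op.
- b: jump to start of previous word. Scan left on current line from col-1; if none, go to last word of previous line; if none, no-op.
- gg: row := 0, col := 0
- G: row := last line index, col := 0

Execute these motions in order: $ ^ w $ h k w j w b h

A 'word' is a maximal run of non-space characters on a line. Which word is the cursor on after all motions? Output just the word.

Answer: fire

Derivation:
After 1 ($): row=0 col=7 char='d'
After 2 (^): row=0 col=0 char='f'
After 3 (w): row=0 col=5 char='r'
After 4 ($): row=0 col=7 char='d'
After 5 (h): row=0 col=6 char='e'
After 6 (k): row=0 col=6 char='e'
After 7 (w): row=1 col=0 char='s'
After 8 (j): row=2 col=0 char='f'
After 9 (w): row=2 col=5 char='f'
After 10 (b): row=2 col=0 char='f'
After 11 (h): row=2 col=0 char='f'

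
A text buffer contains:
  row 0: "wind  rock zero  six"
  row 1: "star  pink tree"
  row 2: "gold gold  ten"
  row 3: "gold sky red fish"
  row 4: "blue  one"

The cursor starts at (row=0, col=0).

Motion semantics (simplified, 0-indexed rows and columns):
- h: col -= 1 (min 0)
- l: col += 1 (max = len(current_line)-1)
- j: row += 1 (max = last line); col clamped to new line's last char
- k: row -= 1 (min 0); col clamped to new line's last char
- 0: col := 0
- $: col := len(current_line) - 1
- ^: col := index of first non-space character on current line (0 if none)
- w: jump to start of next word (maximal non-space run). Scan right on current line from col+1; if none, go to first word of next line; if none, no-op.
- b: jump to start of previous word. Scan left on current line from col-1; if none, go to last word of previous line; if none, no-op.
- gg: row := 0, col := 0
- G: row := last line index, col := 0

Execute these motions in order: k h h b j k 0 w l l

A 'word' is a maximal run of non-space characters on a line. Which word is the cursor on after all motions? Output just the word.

After 1 (k): row=0 col=0 char='w'
After 2 (h): row=0 col=0 char='w'
After 3 (h): row=0 col=0 char='w'
After 4 (b): row=0 col=0 char='w'
After 5 (j): row=1 col=0 char='s'
After 6 (k): row=0 col=0 char='w'
After 7 (0): row=0 col=0 char='w'
After 8 (w): row=0 col=6 char='r'
After 9 (l): row=0 col=7 char='o'
After 10 (l): row=0 col=8 char='c'

Answer: rock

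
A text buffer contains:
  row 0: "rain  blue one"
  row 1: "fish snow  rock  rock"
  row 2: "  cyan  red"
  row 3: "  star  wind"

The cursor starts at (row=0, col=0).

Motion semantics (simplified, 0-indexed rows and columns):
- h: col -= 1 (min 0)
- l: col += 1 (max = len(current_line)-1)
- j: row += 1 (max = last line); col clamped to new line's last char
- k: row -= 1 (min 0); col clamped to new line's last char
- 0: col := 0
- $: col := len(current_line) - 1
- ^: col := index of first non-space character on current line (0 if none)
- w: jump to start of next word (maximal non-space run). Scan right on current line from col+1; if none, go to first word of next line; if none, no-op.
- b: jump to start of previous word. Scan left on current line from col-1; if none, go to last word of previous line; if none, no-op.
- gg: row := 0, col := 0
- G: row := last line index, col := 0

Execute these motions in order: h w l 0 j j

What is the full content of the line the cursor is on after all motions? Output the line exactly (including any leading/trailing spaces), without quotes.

Answer:   cyan  red

Derivation:
After 1 (h): row=0 col=0 char='r'
After 2 (w): row=0 col=6 char='b'
After 3 (l): row=0 col=7 char='l'
After 4 (0): row=0 col=0 char='r'
After 5 (j): row=1 col=0 char='f'
After 6 (j): row=2 col=0 char='_'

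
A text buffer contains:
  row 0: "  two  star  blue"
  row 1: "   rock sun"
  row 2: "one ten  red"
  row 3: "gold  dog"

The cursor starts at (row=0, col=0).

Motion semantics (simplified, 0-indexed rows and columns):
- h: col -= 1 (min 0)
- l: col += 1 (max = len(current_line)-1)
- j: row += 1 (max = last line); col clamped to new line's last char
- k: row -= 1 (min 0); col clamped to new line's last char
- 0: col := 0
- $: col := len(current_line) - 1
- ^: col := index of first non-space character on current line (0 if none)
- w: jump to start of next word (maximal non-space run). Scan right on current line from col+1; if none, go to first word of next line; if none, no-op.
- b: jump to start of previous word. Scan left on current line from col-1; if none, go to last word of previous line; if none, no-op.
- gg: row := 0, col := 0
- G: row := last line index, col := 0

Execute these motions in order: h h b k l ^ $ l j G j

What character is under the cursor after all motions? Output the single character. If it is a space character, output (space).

After 1 (h): row=0 col=0 char='_'
After 2 (h): row=0 col=0 char='_'
After 3 (b): row=0 col=0 char='_'
After 4 (k): row=0 col=0 char='_'
After 5 (l): row=0 col=1 char='_'
After 6 (^): row=0 col=2 char='t'
After 7 ($): row=0 col=16 char='e'
After 8 (l): row=0 col=16 char='e'
After 9 (j): row=1 col=10 char='n'
After 10 (G): row=3 col=0 char='g'
After 11 (j): row=3 col=0 char='g'

Answer: g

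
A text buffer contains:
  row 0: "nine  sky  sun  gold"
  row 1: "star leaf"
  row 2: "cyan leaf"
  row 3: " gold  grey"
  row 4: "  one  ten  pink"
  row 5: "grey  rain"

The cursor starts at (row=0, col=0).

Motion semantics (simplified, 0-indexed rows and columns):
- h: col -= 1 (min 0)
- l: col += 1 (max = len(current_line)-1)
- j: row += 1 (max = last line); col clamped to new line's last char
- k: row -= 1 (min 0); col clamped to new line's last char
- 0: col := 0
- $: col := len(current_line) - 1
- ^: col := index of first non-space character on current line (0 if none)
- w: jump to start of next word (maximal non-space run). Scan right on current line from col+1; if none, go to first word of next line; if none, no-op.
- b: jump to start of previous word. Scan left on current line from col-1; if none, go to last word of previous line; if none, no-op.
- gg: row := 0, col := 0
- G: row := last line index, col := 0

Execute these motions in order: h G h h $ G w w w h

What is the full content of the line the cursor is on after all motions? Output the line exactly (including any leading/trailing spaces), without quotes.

Answer: grey  rain

Derivation:
After 1 (h): row=0 col=0 char='n'
After 2 (G): row=5 col=0 char='g'
After 3 (h): row=5 col=0 char='g'
After 4 (h): row=5 col=0 char='g'
After 5 ($): row=5 col=9 char='n'
After 6 (G): row=5 col=0 char='g'
After 7 (w): row=5 col=6 char='r'
After 8 (w): row=5 col=6 char='r'
After 9 (w): row=5 col=6 char='r'
After 10 (h): row=5 col=5 char='_'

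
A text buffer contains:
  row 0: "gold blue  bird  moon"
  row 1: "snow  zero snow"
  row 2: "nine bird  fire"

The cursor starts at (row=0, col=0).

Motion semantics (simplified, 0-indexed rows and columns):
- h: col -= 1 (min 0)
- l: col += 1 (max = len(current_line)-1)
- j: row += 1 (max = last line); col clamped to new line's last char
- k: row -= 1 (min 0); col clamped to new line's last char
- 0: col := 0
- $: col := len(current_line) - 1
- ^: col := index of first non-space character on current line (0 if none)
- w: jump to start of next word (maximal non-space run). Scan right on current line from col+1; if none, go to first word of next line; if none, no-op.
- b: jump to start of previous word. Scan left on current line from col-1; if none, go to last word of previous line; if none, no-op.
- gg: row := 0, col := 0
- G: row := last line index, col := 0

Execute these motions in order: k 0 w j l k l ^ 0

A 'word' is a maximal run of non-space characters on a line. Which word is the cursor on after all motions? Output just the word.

Answer: gold

Derivation:
After 1 (k): row=0 col=0 char='g'
After 2 (0): row=0 col=0 char='g'
After 3 (w): row=0 col=5 char='b'
After 4 (j): row=1 col=5 char='_'
After 5 (l): row=1 col=6 char='z'
After 6 (k): row=0 col=6 char='l'
After 7 (l): row=0 col=7 char='u'
After 8 (^): row=0 col=0 char='g'
After 9 (0): row=0 col=0 char='g'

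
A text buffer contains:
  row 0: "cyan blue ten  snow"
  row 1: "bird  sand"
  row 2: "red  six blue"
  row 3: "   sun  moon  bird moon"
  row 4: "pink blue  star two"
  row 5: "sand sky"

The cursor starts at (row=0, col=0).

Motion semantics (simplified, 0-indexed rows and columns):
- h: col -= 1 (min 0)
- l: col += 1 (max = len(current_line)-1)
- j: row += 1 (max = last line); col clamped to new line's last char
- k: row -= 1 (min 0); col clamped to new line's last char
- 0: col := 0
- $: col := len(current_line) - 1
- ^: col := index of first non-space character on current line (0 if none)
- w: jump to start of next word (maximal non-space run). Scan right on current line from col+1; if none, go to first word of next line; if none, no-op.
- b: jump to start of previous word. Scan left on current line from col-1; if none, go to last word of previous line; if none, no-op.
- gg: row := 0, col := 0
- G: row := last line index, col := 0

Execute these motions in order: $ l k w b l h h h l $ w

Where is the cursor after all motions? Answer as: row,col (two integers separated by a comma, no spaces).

After 1 ($): row=0 col=18 char='w'
After 2 (l): row=0 col=18 char='w'
After 3 (k): row=0 col=18 char='w'
After 4 (w): row=1 col=0 char='b'
After 5 (b): row=0 col=15 char='s'
After 6 (l): row=0 col=16 char='n'
After 7 (h): row=0 col=15 char='s'
After 8 (h): row=0 col=14 char='_'
After 9 (h): row=0 col=13 char='_'
After 10 (l): row=0 col=14 char='_'
After 11 ($): row=0 col=18 char='w'
After 12 (w): row=1 col=0 char='b'

Answer: 1,0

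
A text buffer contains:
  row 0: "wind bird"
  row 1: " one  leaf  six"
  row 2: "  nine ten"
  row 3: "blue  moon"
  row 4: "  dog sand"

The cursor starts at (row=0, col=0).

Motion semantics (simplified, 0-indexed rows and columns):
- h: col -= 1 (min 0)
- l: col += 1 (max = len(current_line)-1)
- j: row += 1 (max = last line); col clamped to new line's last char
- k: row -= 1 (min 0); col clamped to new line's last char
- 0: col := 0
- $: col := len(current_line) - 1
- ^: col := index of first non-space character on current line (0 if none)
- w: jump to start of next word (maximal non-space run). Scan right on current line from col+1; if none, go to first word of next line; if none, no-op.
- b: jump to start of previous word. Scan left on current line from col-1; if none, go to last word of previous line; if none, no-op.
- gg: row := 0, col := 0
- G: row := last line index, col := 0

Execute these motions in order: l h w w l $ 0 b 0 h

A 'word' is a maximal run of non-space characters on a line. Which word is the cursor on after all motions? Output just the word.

Answer: wind

Derivation:
After 1 (l): row=0 col=1 char='i'
After 2 (h): row=0 col=0 char='w'
After 3 (w): row=0 col=5 char='b'
After 4 (w): row=1 col=1 char='o'
After 5 (l): row=1 col=2 char='n'
After 6 ($): row=1 col=14 char='x'
After 7 (0): row=1 col=0 char='_'
After 8 (b): row=0 col=5 char='b'
After 9 (0): row=0 col=0 char='w'
After 10 (h): row=0 col=0 char='w'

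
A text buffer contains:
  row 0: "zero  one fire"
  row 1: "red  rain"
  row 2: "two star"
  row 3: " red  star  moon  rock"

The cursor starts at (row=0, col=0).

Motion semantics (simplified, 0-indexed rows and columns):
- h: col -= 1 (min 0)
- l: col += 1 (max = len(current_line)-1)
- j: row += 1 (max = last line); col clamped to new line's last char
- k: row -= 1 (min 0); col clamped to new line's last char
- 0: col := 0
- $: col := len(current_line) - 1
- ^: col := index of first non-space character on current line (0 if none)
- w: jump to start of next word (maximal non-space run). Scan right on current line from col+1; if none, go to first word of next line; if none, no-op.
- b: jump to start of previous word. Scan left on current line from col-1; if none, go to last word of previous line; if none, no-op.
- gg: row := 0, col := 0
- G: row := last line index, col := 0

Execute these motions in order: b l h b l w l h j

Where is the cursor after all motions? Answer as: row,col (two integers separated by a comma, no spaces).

Answer: 1,6

Derivation:
After 1 (b): row=0 col=0 char='z'
After 2 (l): row=0 col=1 char='e'
After 3 (h): row=0 col=0 char='z'
After 4 (b): row=0 col=0 char='z'
After 5 (l): row=0 col=1 char='e'
After 6 (w): row=0 col=6 char='o'
After 7 (l): row=0 col=7 char='n'
After 8 (h): row=0 col=6 char='o'
After 9 (j): row=1 col=6 char='a'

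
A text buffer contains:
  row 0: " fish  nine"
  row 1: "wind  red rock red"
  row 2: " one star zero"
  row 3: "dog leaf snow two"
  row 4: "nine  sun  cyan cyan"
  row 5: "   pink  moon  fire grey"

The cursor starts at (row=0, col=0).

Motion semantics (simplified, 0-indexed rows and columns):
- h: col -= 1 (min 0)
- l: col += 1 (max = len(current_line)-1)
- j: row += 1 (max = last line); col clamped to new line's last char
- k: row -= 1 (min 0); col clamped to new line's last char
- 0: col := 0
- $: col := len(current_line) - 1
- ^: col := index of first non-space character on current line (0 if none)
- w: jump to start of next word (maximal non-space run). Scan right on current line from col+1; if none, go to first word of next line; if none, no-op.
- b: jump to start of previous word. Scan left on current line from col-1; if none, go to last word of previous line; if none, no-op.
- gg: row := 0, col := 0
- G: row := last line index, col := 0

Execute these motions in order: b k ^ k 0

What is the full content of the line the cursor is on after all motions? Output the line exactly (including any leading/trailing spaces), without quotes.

After 1 (b): row=0 col=0 char='_'
After 2 (k): row=0 col=0 char='_'
After 3 (^): row=0 col=1 char='f'
After 4 (k): row=0 col=1 char='f'
After 5 (0): row=0 col=0 char='_'

Answer:  fish  nine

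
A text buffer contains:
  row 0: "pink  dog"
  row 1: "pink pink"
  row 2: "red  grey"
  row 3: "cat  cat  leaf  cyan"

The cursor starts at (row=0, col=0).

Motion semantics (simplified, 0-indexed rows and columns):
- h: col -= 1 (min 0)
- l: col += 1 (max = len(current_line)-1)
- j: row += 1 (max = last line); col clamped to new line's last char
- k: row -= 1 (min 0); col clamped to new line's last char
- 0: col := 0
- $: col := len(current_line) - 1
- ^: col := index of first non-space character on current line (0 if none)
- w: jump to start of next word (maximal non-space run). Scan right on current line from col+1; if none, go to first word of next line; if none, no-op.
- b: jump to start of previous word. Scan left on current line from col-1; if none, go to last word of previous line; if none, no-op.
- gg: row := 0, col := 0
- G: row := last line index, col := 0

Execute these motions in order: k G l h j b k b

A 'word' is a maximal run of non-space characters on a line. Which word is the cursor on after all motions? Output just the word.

After 1 (k): row=0 col=0 char='p'
After 2 (G): row=3 col=0 char='c'
After 3 (l): row=3 col=1 char='a'
After 4 (h): row=3 col=0 char='c'
After 5 (j): row=3 col=0 char='c'
After 6 (b): row=2 col=5 char='g'
After 7 (k): row=1 col=5 char='p'
After 8 (b): row=1 col=0 char='p'

Answer: pink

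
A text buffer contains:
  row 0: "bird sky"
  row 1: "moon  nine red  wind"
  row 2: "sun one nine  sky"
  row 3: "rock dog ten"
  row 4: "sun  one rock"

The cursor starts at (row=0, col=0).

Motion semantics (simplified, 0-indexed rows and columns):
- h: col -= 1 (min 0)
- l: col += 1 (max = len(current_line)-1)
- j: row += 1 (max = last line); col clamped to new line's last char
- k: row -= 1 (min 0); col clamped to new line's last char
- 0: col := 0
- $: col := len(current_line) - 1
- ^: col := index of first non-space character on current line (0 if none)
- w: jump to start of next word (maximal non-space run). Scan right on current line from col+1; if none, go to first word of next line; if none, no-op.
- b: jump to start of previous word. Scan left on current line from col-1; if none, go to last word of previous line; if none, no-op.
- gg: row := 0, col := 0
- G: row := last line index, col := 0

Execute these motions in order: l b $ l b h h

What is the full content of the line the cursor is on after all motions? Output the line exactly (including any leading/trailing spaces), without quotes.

After 1 (l): row=0 col=1 char='i'
After 2 (b): row=0 col=0 char='b'
After 3 ($): row=0 col=7 char='y'
After 4 (l): row=0 col=7 char='y'
After 5 (b): row=0 col=5 char='s'
After 6 (h): row=0 col=4 char='_'
After 7 (h): row=0 col=3 char='d'

Answer: bird sky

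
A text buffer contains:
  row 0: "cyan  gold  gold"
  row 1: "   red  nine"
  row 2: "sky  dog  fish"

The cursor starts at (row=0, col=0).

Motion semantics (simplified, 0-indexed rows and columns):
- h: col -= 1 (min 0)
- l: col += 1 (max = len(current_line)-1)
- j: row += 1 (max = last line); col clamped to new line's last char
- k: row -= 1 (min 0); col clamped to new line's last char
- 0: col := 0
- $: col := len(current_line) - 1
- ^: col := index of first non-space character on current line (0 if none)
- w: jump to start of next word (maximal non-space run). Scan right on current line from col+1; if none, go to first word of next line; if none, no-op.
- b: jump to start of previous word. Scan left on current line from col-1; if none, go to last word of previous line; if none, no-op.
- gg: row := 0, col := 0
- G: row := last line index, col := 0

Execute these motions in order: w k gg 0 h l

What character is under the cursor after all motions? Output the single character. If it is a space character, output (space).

After 1 (w): row=0 col=6 char='g'
After 2 (k): row=0 col=6 char='g'
After 3 (gg): row=0 col=0 char='c'
After 4 (0): row=0 col=0 char='c'
After 5 (h): row=0 col=0 char='c'
After 6 (l): row=0 col=1 char='y'

Answer: y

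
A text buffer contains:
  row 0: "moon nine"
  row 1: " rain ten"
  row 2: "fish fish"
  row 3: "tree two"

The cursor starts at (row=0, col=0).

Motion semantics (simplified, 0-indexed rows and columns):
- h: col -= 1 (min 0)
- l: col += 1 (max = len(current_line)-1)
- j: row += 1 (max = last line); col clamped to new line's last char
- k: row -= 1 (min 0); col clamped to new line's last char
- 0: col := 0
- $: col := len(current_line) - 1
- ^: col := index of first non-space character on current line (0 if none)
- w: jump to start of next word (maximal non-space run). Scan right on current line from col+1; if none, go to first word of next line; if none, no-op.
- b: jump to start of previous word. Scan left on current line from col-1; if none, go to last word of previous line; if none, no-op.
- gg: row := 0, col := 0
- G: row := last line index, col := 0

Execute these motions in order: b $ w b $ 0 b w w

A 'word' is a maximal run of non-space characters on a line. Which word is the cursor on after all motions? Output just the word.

After 1 (b): row=0 col=0 char='m'
After 2 ($): row=0 col=8 char='e'
After 3 (w): row=1 col=1 char='r'
After 4 (b): row=0 col=5 char='n'
After 5 ($): row=0 col=8 char='e'
After 6 (0): row=0 col=0 char='m'
After 7 (b): row=0 col=0 char='m'
After 8 (w): row=0 col=5 char='n'
After 9 (w): row=1 col=1 char='r'

Answer: rain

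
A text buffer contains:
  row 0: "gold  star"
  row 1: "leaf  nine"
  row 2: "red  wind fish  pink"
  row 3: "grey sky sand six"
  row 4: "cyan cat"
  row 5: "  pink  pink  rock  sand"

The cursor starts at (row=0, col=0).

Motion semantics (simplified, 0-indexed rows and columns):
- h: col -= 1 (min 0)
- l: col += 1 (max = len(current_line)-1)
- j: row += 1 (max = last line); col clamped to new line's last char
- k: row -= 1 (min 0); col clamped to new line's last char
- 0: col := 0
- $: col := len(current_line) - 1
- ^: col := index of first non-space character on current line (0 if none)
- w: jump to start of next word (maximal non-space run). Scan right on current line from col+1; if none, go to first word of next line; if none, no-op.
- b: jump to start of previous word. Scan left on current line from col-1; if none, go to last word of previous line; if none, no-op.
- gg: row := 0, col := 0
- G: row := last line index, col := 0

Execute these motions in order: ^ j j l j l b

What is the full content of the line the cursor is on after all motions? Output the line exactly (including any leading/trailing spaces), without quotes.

After 1 (^): row=0 col=0 char='g'
After 2 (j): row=1 col=0 char='l'
After 3 (j): row=2 col=0 char='r'
After 4 (l): row=2 col=1 char='e'
After 5 (j): row=3 col=1 char='r'
After 6 (l): row=3 col=2 char='e'
After 7 (b): row=3 col=0 char='g'

Answer: grey sky sand six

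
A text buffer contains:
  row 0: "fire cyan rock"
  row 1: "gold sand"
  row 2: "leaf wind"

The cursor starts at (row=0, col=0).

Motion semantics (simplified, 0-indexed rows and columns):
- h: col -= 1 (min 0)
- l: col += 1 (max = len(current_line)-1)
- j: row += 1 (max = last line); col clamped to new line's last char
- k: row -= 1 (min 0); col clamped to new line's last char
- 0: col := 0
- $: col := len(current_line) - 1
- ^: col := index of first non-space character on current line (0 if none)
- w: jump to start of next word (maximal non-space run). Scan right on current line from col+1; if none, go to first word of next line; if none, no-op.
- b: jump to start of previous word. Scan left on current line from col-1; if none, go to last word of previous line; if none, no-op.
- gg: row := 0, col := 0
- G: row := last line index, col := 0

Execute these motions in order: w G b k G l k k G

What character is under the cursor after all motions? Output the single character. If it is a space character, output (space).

Answer: l

Derivation:
After 1 (w): row=0 col=5 char='c'
After 2 (G): row=2 col=0 char='l'
After 3 (b): row=1 col=5 char='s'
After 4 (k): row=0 col=5 char='c'
After 5 (G): row=2 col=0 char='l'
After 6 (l): row=2 col=1 char='e'
After 7 (k): row=1 col=1 char='o'
After 8 (k): row=0 col=1 char='i'
After 9 (G): row=2 col=0 char='l'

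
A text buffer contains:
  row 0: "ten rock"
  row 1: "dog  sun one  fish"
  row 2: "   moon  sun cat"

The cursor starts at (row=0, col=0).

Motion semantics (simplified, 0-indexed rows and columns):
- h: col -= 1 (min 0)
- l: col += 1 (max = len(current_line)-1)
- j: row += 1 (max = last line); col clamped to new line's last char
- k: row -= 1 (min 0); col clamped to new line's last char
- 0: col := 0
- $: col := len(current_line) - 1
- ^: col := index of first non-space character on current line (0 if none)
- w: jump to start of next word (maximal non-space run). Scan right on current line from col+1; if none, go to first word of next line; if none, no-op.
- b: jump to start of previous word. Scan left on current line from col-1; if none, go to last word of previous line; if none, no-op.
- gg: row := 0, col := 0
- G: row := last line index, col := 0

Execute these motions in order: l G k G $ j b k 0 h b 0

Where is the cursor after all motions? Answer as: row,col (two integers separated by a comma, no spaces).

After 1 (l): row=0 col=1 char='e'
After 2 (G): row=2 col=0 char='_'
After 3 (k): row=1 col=0 char='d'
After 4 (G): row=2 col=0 char='_'
After 5 ($): row=2 col=15 char='t'
After 6 (j): row=2 col=15 char='t'
After 7 (b): row=2 col=13 char='c'
After 8 (k): row=1 col=13 char='_'
After 9 (0): row=1 col=0 char='d'
After 10 (h): row=1 col=0 char='d'
After 11 (b): row=0 col=4 char='r'
After 12 (0): row=0 col=0 char='t'

Answer: 0,0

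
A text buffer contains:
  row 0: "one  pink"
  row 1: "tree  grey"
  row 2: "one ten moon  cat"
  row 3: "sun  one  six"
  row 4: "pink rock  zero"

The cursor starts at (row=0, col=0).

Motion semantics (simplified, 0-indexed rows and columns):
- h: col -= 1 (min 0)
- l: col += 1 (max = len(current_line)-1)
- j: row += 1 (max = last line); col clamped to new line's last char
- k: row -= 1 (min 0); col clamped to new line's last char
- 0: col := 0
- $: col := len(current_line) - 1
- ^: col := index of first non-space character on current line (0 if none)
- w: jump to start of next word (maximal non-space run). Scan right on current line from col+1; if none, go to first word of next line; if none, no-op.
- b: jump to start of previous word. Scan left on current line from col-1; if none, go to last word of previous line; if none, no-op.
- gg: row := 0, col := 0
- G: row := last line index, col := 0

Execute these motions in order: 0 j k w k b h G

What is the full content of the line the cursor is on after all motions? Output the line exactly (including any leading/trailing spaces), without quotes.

Answer: pink rock  zero

Derivation:
After 1 (0): row=0 col=0 char='o'
After 2 (j): row=1 col=0 char='t'
After 3 (k): row=0 col=0 char='o'
After 4 (w): row=0 col=5 char='p'
After 5 (k): row=0 col=5 char='p'
After 6 (b): row=0 col=0 char='o'
After 7 (h): row=0 col=0 char='o'
After 8 (G): row=4 col=0 char='p'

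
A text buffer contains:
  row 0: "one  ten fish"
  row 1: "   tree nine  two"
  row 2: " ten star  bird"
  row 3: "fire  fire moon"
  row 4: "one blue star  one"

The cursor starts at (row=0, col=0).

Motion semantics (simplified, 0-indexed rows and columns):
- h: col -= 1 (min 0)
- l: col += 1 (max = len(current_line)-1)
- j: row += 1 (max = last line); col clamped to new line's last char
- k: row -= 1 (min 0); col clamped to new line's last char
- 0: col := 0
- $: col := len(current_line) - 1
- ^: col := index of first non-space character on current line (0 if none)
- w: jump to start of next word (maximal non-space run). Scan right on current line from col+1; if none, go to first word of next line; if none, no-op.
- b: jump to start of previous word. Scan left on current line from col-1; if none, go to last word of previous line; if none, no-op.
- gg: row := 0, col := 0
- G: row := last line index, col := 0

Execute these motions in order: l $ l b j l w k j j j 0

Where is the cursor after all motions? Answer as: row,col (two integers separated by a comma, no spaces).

After 1 (l): row=0 col=1 char='n'
After 2 ($): row=0 col=12 char='h'
After 3 (l): row=0 col=12 char='h'
After 4 (b): row=0 col=9 char='f'
After 5 (j): row=1 col=9 char='i'
After 6 (l): row=1 col=10 char='n'
After 7 (w): row=1 col=14 char='t'
After 8 (k): row=0 col=12 char='h'
After 9 (j): row=1 col=12 char='_'
After 10 (j): row=2 col=12 char='i'
After 11 (j): row=3 col=12 char='o'
After 12 (0): row=3 col=0 char='f'

Answer: 3,0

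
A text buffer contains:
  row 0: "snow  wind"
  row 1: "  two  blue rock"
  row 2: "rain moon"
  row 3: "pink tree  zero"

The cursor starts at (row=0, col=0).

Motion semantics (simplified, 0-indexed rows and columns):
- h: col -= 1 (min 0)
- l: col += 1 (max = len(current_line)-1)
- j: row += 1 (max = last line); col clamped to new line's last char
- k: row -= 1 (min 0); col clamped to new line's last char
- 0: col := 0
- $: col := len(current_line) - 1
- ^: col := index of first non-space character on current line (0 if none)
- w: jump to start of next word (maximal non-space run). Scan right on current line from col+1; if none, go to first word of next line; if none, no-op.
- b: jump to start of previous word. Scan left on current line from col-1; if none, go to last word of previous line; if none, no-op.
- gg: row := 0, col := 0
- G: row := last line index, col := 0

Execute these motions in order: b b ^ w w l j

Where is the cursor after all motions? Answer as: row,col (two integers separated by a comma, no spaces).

Answer: 2,3

Derivation:
After 1 (b): row=0 col=0 char='s'
After 2 (b): row=0 col=0 char='s'
After 3 (^): row=0 col=0 char='s'
After 4 (w): row=0 col=6 char='w'
After 5 (w): row=1 col=2 char='t'
After 6 (l): row=1 col=3 char='w'
After 7 (j): row=2 col=3 char='n'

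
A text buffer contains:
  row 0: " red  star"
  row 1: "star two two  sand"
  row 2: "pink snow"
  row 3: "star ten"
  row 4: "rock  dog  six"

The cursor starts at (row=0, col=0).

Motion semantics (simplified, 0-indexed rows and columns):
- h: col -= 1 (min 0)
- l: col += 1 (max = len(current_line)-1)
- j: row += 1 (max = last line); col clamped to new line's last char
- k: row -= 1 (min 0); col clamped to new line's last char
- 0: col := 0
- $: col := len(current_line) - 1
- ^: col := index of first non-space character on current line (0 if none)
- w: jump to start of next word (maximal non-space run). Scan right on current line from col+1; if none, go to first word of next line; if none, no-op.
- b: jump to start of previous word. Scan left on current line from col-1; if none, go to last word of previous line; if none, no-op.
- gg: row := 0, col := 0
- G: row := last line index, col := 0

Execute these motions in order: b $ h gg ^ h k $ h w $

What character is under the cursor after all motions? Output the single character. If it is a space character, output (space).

After 1 (b): row=0 col=0 char='_'
After 2 ($): row=0 col=9 char='r'
After 3 (h): row=0 col=8 char='a'
After 4 (gg): row=0 col=0 char='_'
After 5 (^): row=0 col=1 char='r'
After 6 (h): row=0 col=0 char='_'
After 7 (k): row=0 col=0 char='_'
After 8 ($): row=0 col=9 char='r'
After 9 (h): row=0 col=8 char='a'
After 10 (w): row=1 col=0 char='s'
After 11 ($): row=1 col=17 char='d'

Answer: d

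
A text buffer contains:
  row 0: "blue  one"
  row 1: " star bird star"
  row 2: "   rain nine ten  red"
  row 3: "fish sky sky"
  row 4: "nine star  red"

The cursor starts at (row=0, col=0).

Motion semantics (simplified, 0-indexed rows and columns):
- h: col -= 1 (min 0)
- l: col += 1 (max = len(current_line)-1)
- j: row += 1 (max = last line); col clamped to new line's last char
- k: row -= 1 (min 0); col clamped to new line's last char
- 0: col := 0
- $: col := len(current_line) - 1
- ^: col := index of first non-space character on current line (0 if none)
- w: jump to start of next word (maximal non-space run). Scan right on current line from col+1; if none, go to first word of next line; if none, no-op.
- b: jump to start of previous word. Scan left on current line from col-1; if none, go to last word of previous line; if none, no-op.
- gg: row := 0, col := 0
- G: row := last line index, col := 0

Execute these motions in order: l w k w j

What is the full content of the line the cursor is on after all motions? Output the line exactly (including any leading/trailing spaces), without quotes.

After 1 (l): row=0 col=1 char='l'
After 2 (w): row=0 col=6 char='o'
After 3 (k): row=0 col=6 char='o'
After 4 (w): row=1 col=1 char='s'
After 5 (j): row=2 col=1 char='_'

Answer:    rain nine ten  red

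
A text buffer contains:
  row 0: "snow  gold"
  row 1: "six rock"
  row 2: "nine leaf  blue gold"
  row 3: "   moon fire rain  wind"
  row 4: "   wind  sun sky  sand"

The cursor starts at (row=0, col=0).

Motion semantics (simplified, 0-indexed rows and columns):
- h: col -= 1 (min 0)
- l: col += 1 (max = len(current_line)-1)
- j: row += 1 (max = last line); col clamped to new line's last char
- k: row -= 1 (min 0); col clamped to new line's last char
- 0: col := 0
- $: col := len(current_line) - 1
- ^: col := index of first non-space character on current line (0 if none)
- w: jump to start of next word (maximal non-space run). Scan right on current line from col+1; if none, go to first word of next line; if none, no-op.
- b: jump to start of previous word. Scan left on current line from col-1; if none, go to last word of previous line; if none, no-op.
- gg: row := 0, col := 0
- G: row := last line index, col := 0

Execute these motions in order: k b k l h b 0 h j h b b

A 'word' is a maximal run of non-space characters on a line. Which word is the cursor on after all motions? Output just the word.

After 1 (k): row=0 col=0 char='s'
After 2 (b): row=0 col=0 char='s'
After 3 (k): row=0 col=0 char='s'
After 4 (l): row=0 col=1 char='n'
After 5 (h): row=0 col=0 char='s'
After 6 (b): row=0 col=0 char='s'
After 7 (0): row=0 col=0 char='s'
After 8 (h): row=0 col=0 char='s'
After 9 (j): row=1 col=0 char='s'
After 10 (h): row=1 col=0 char='s'
After 11 (b): row=0 col=6 char='g'
After 12 (b): row=0 col=0 char='s'

Answer: snow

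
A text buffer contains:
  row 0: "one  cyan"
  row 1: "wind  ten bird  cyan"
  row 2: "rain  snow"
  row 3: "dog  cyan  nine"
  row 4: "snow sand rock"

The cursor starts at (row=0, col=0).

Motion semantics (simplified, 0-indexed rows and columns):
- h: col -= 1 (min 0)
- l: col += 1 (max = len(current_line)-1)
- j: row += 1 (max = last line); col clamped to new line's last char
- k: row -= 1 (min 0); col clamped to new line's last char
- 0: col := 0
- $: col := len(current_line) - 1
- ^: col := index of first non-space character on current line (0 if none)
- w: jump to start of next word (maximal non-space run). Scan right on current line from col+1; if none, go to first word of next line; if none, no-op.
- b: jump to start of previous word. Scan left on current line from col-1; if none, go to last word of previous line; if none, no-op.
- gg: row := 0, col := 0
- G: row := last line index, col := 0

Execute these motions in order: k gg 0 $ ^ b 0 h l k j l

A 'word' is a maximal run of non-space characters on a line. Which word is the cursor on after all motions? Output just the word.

Answer: wind

Derivation:
After 1 (k): row=0 col=0 char='o'
After 2 (gg): row=0 col=0 char='o'
After 3 (0): row=0 col=0 char='o'
After 4 ($): row=0 col=8 char='n'
After 5 (^): row=0 col=0 char='o'
After 6 (b): row=0 col=0 char='o'
After 7 (0): row=0 col=0 char='o'
After 8 (h): row=0 col=0 char='o'
After 9 (l): row=0 col=1 char='n'
After 10 (k): row=0 col=1 char='n'
After 11 (j): row=1 col=1 char='i'
After 12 (l): row=1 col=2 char='n'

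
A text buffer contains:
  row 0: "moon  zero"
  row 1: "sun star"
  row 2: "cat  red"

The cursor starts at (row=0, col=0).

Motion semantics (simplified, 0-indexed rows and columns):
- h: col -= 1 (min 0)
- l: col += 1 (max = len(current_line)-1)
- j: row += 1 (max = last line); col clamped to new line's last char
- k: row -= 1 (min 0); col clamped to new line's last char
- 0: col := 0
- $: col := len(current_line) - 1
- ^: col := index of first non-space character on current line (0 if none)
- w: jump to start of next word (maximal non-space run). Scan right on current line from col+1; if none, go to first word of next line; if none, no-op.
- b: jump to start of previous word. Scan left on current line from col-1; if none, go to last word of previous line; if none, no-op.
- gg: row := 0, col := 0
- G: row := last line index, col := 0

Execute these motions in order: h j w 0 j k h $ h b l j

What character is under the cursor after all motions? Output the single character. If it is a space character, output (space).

After 1 (h): row=0 col=0 char='m'
After 2 (j): row=1 col=0 char='s'
After 3 (w): row=1 col=4 char='s'
After 4 (0): row=1 col=0 char='s'
After 5 (j): row=2 col=0 char='c'
After 6 (k): row=1 col=0 char='s'
After 7 (h): row=1 col=0 char='s'
After 8 ($): row=1 col=7 char='r'
After 9 (h): row=1 col=6 char='a'
After 10 (b): row=1 col=4 char='s'
After 11 (l): row=1 col=5 char='t'
After 12 (j): row=2 col=5 char='r'

Answer: r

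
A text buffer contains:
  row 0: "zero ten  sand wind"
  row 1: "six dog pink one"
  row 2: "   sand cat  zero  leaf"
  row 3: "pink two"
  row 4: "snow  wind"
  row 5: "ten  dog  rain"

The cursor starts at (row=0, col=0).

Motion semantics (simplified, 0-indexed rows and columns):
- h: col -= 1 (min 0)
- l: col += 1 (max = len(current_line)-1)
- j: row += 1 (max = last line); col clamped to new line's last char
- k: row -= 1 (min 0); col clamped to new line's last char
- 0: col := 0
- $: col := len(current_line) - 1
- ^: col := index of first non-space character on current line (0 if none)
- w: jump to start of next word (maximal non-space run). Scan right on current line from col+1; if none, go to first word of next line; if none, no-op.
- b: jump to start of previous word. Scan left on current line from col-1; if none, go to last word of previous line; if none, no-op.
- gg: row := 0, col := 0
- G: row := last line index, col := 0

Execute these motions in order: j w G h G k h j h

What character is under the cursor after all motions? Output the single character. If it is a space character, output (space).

Answer: t

Derivation:
After 1 (j): row=1 col=0 char='s'
After 2 (w): row=1 col=4 char='d'
After 3 (G): row=5 col=0 char='t'
After 4 (h): row=5 col=0 char='t'
After 5 (G): row=5 col=0 char='t'
After 6 (k): row=4 col=0 char='s'
After 7 (h): row=4 col=0 char='s'
After 8 (j): row=5 col=0 char='t'
After 9 (h): row=5 col=0 char='t'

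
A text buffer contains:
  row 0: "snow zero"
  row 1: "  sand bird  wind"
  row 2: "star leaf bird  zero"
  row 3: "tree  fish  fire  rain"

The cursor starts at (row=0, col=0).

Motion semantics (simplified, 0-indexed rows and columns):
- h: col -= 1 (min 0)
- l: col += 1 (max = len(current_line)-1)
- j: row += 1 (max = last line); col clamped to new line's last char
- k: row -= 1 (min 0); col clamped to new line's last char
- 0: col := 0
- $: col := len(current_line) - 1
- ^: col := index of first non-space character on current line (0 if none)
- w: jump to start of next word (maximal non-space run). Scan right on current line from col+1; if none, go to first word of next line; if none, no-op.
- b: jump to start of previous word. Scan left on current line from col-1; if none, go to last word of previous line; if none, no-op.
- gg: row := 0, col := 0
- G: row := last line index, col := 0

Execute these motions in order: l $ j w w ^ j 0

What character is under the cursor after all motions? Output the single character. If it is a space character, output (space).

After 1 (l): row=0 col=1 char='n'
After 2 ($): row=0 col=8 char='o'
After 3 (j): row=1 col=8 char='i'
After 4 (w): row=1 col=13 char='w'
After 5 (w): row=2 col=0 char='s'
After 6 (^): row=2 col=0 char='s'
After 7 (j): row=3 col=0 char='t'
After 8 (0): row=3 col=0 char='t'

Answer: t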